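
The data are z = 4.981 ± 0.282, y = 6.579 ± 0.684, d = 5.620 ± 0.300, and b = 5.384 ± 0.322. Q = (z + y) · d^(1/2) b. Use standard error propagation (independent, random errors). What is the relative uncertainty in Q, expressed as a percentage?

9.16%

Let u = z + y = 11.56. δu = √(δz² + δy²) = √(0.0795 + 0.468) = 0.740, so δu/u = 0.0640.
Q is then a monomial in u, d, b:
δQ/Q = √((δu/u)² + (½·δd/d)² + (1·δb/b)²) = √(0.00410 + 0.000712 + 0.00358) = 0.0916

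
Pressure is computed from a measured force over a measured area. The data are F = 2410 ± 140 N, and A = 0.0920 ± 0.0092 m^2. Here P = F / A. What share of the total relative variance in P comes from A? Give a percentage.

(δP/P)² = (1·δF/F)² + (-1·δA/A)²
  F term: (1×0.0581)² = 0.00337
  A term: (-1×0.100)² = 0.0100
Total = 0.0134. Share from A = 0.0100/0.0134 = 0.748.

74.8%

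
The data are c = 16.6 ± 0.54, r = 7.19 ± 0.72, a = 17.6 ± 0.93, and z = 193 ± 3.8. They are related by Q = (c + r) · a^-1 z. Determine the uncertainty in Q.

Let u = c + r = 23.8. δu = √(δc² + δr²) = √(0.292 + 0.518) = 0.900, so δu/u = 0.0378.
Q is then a monomial in u, a, z:
δQ/Q = √((δu/u)² + (-1·δa/a)² + (1·δz/z)²) = √(0.00143 + 0.00279 + 0.000388) = 0.0679
Q = 261, so δQ = 0.0679 × 261 = 17.7.

17.7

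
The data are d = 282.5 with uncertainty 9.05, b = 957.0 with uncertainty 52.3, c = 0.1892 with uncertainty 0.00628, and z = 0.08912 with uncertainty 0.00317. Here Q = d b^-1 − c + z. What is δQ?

0.0200

Let p = d·b^-1 = 0.2952. δp/p = √((1·δd/d)² + (-1·δb/b)²) = √(0.00103 + 0.00299) = 0.0633, so δp = 0.0187.
Q = p − c + z: δQ = √(δp² + δc² + δz²) = √(0.000350 + 3.94e-05 + 1e-05) = 0.0200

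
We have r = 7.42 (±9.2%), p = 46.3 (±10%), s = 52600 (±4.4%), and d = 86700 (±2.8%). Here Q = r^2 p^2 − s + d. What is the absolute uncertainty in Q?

Let w = r^2·p^2 = 1.18e+05. δw/w = √((2·δr/r)² + (2·δp/p)²) = √(0.0339 + 0.0400) = 0.272, so δw = 32100.
Q = w − s + d: δQ = √(δw² + δs² + δd²) = √(1.03e+09 + 5.36e+06 + 5.89e+06) = 32200

32200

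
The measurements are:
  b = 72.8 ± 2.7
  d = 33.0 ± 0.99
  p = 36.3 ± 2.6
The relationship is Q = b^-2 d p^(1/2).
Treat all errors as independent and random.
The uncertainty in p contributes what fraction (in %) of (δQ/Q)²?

(δQ/Q)² = (-2·δb/b)² + (1·δd/d)² + (½·δp/p)²
  b term: (-2×0.0371)² = 0.00550
  d term: (1×0.0300)² = 0.000900
  p term: (0.5×0.0716)² = 0.00128
Total = 0.00768. Share from p = 0.00128/0.00768 = 0.167.

16.7%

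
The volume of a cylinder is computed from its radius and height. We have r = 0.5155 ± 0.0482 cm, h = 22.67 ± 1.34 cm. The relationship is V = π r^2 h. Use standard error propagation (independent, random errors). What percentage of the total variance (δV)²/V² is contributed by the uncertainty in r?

90.9%

(δV/V)² = (2·δr/r)² + (1·δh/h)²
  r term: (2×0.0935)² = 0.0350
  h term: (1×0.0591)² = 0.00349
Total = 0.0385. Share from r = 0.0350/0.0385 = 0.909.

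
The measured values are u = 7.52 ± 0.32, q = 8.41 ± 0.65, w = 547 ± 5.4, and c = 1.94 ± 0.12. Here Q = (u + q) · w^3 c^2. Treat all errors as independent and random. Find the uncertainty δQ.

1.33e+09

Let h = u + q = 15.9. δh = √(δu² + δq²) = √(0.102 + 0.423) = 0.724, so δh/h = 0.0455.
Q is then a monomial in h, w, c:
δQ/Q = √((δh/h)² + (3·δw/w)² + (2·δc/c)²) = √(0.00207 + 0.000877 + 0.0153) = 0.135
Q = 9.81e+09, so δQ = 0.135 × 9.81e+09 = 1.33e+09.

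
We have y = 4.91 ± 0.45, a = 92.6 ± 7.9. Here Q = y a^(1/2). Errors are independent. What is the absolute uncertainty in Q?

4.78

Relative error in a monomial: (δQ/Q)² = Σ (nᵢ · δxᵢ/xᵢ)².
  (1·δy/y)² = (1×0.0916)² = 0.00840;  (½·δa/a)² = (0.5×0.0853)² = 0.00182
δQ/Q = √(0.0102) = 0.101
Q = 47.2, so δQ = 0.101 × 47.2 = 4.78.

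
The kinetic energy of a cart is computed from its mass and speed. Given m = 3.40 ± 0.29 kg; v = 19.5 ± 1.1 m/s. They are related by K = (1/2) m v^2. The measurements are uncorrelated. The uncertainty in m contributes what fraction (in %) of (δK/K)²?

36.4%

(δK/K)² = (1·δm/m)² + (2·δv/v)²
  m term: (1×0.0853)² = 0.00728
  v term: (2×0.0564)² = 0.0127
Total = 0.0200. Share from m = 0.00728/0.0200 = 0.364.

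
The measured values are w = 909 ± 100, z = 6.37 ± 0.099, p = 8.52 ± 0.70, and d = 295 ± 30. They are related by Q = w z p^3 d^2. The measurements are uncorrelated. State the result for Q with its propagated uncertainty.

(3.12 ± 1.05) × 10^11

Since Q is a product/quotient, work with relative uncertainties:
  (1·δw/w)² = (1×0.110)² = 0.0121;  (1·δz/z)² = (1×0.0155)² = 0.000242;  (3·δp/p)² = (3×0.0822)² = 0.0608;  (2·δd/d)² = (2×0.102)² = 0.0414
δQ/Q = √(0.114) = 0.338
Q = 3.12e+11, so δQ = 0.338 × 3.12e+11 = 1.05e+11.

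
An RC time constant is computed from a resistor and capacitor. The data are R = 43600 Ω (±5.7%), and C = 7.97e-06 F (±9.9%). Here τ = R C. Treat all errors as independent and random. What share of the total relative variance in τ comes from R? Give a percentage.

(δτ/τ)² = (1·δR/R)² + (1·δC/C)²
  R term: (1×0.0570)² = 0.00325
  C term: (1×0.0990)² = 0.00980
Total = 0.0131. Share from R = 0.00325/0.0131 = 0.249.

24.9%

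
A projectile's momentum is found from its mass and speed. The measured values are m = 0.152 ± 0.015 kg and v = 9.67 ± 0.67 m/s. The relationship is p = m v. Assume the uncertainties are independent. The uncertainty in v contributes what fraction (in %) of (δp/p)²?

33.0%

(δp/p)² = (1·δm/m)² + (1·δv/v)²
  m term: (1×0.0987)² = 0.00974
  v term: (1×0.0693)² = 0.00480
Total = 0.0145. Share from v = 0.00480/0.0145 = 0.330.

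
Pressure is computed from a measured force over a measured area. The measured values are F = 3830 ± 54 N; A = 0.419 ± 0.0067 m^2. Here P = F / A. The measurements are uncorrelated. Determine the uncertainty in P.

195 Pa

For a monomial P ∝ F, A^-1, fractional errors add in quadrature:
  (1·δF/F)² = (1×0.0141)² = 0.000199;  (-1·δA/A)² = (-1×0.0160)² = 0.000256
δP/P = √(0.000454) = 0.0213
P = 9140 Pa, so δP = 0.0213 × 9140 = 195 Pa.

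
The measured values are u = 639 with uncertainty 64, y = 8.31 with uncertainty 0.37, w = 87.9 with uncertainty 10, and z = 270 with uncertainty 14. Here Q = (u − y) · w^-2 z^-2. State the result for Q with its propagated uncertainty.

Let h = u − y = 631. δh = √(δu² + δy²) = √(4100 + 0.137) = 64.0, so δh/h = 0.101.
Q is then a monomial in h, w, z:
δQ/Q = √((δh/h)² + (-2·δw/w)² + (-2·δz/z)²) = √(0.0103 + 0.0518 + 0.0108) = 0.270
Q = 1.12e-06, so δQ = 0.270 × 1.12e-06 = 3.02e-07.

(1.12 ± 0.302) × 10^-6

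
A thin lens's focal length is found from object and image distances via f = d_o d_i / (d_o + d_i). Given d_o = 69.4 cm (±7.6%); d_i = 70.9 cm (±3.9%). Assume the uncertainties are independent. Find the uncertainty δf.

∂f/∂d_o = (d_i/(d_o+d_i))² = 0.255;  ∂f/∂d_i = (d_o/(d_o+d_i))² = 0.245
δf = √((∂f/∂d_o · δd_o)² + (∂f/∂d_i · δd_i)²) = √(1.81 + 0.458) = 1.51 cm

1.51 cm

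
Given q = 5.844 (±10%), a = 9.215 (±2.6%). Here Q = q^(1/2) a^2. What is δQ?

14.8

Since Q is a product/quotient, work with relative uncertainties:
  (½·δq/q)² = (0.5×0.100)² = 0.00250;  (2·δa/a)² = (2×0.0260)² = 0.00270
δQ/Q = √(0.00520) = 0.0721
Q = 205.3, so δQ = 0.0721 × 205.3 = 14.8.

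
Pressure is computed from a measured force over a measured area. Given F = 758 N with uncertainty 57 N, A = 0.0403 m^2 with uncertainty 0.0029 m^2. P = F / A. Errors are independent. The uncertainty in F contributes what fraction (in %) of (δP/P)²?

52.2%

(δP/P)² = (1·δF/F)² + (-1·δA/A)²
  F term: (1×0.0752)² = 0.00565
  A term: (-1×0.0720)² = 0.00518
Total = 0.0108. Share from F = 0.00565/0.0108 = 0.522.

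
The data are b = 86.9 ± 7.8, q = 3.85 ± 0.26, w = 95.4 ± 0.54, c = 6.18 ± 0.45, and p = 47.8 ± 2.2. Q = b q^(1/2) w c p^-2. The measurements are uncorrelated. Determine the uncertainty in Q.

6.67

Each factor contributes (exponent × relative error)² to (δQ/Q)²:
  (1·δb/b)² = (1×0.0898)² = 0.00806;  (½·δq/q)² = (0.5×0.0675)² = 0.00114;  (1·δw/w)² = (1×0.00566)² = 3.2e-05;  (1·δc/c)² = (1×0.0728)² = 0.00530;  (-2·δp/p)² = (-2×0.0460)² = 0.00847
δQ/Q = √(0.0230) = 0.152
Q = 44.0, so δQ = 0.152 × 44.0 = 6.67.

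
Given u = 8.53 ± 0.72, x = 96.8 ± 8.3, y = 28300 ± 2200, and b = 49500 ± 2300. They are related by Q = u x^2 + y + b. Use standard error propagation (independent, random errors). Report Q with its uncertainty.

Let p = u·x^2 = 79900. δp/p = √((1·δu/u)² + (2·δx/x)²) = √(0.00712 + 0.0294) = 0.191, so δp = 15300.
Q = p + y + b: δQ = √(δp² + δy² + δb²) = √(2.33e+08 + 4.84e+06 + 5.29e+06) = 15600
Q = 1.58e+05.

(1.58 ± 0.156) × 10^5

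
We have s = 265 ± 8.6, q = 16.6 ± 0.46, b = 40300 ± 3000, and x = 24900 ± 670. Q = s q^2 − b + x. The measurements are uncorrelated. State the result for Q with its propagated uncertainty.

57600 ± 5610

Let p = s·q^2 = 73000. δp/p = √((1·δs/s)² + (2·δq/q)²) = √(0.00105 + 0.00307) = 0.0642, so δp = 4690.
Q = p − b + x: δQ = √(δp² + δb² + δx²) = √(2.2e+07 + 9e+06 + 4.49e+05) = 5610
Q = 57600.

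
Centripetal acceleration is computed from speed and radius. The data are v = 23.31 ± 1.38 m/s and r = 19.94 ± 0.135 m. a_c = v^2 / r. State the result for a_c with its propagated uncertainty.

27.25 ± 3.23 m/s^2

a_c is a product of powers, so relative uncertainties combine in quadrature:
  (2·δv/v)² = (2×0.0592)² = 0.0140;  (-1·δr/r)² = (-1×0.00677)² = 4.58e-05
δa_c/a_c = √(0.0141) = 0.119
a_c = 27.25 m/s^2, so δa_c = 0.119 × 27.25 = 3.23 m/s^2.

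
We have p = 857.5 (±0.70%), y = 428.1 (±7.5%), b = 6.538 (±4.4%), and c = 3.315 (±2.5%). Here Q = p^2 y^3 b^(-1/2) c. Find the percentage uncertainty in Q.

For a monomial Q ∝ p^2, y^3, b^(-1/2), c, fractional errors add in quadrature:
  (2·δp/p)² = (2×0.00700)² = 0.000196;  (3·δy/y)² = (3×0.0750)² = 0.0506;  (−½·δb/b)² = (-0.5×0.0440)² = 0.000484;  (1·δc/c)² = (1×0.0250)² = 0.000625
δQ/Q = √(0.0519) = 0.228

22.8%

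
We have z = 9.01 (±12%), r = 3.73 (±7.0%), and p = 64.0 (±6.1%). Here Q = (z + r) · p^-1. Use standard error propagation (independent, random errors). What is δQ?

0.0212

Let u = z + r = 12.7. δu = √(δz² + δr²) = √(1.17 + 0.0682) = 1.11, so δu/u = 0.0873.
Q is then a monomial in u, p:
δQ/Q = √((δu/u)² + (-1·δp/p)²) = √(0.00762 + 0.00372) = 0.107
Q = 0.199, so δQ = 0.107 × 0.199 = 0.0212.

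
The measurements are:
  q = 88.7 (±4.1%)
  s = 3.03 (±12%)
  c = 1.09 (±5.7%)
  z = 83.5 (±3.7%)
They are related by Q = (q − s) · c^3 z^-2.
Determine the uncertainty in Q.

0.00304

Let u = q − s = 85.7. δu = √(δq² + δs²) = √(13.2 + 0.132) = 3.65, so δu/u = 0.0427.
Q is then a monomial in u, c, z:
δQ/Q = √((δu/u)² + (3·δc/c)² + (-2·δz/z)²) = √(0.00182 + 0.0292 + 0.00548) = 0.191
Q = 0.0159, so δQ = 0.191 × 0.0159 = 0.00304.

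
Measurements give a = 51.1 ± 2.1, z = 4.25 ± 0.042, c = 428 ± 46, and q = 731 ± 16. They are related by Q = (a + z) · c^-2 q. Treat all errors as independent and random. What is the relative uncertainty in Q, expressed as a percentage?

Let u = a + z = 55.4. δu = √(δa² + δz²) = √(4.41 + 0.00176) = 2.10, so δu/u = 0.0379.
Q is then a monomial in u, c, q:
δQ/Q = √((δu/u)² + (-2·δc/c)² + (1·δq/q)²) = √(0.00144 + 0.0462 + 0.000479) = 0.219

21.9%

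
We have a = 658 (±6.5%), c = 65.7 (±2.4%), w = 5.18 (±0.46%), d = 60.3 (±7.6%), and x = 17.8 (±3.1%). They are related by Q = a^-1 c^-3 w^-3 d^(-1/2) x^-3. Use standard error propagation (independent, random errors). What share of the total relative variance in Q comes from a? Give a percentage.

21.5%

(δQ/Q)² = (-1·δa/a)² + (-3·δc/c)² + (-3·δw/w)² + (−½·δd/d)² + (-3·δx/x)²
  a term: (-1×0.0650)² = 0.00423
  c term: (-3×0.0240)² = 0.00518
  w term: (-3×0.00460)² = 0.000190
  d term: (-0.5×0.0760)² = 0.00144
  x term: (-3×0.0310)² = 0.00865
Total = 0.0197. Share from a = 0.00423/0.0197 = 0.215.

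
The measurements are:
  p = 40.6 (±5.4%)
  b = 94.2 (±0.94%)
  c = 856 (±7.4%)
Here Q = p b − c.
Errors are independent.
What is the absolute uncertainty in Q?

219

Let w = p·b = 3820. δw/w = √((1·δp/p)² + (1·δb/b)²) = √(0.00292 + 8.84e-05) = 0.0548, so δw = 210.
Q = w − c: δQ = √(δw² + δc²) = √(43900 + 4010) = 219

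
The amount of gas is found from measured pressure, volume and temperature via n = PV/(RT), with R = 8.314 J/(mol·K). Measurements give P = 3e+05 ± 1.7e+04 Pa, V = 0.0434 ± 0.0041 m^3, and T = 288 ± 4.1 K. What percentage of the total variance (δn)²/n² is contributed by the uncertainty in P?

(δn/n)² = (1·δP/P)² + (1·δV/V)² + (-1·δT/T)²
  P term: (1×0.0567)² = 0.00321
  V term: (1×0.0945)² = 0.00892
  T term: (-1×0.0142)² = 0.000203
Total = 0.0123. Share from P = 0.00321/0.0123 = 0.260.

26.0%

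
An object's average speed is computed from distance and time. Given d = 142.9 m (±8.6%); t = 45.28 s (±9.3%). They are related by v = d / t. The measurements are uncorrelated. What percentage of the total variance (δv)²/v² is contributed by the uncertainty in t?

53.9%

(δv/v)² = (1·δd/d)² + (-1·δt/t)²
  d term: (1×0.0860)² = 0.00740
  t term: (-1×0.0930)² = 0.00865
Total = 0.0160. Share from t = 0.00865/0.0160 = 0.539.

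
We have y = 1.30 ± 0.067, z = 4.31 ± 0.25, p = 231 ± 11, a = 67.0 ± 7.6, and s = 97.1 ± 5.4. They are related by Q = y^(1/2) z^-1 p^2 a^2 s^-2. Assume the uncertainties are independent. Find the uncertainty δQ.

1860

Products/powers → add relative errors in quadrature, weighted by exponent:
  (½·δy/y)² = (0.5×0.0515)² = 0.000664;  (-1·δz/z)² = (-1×0.0580)² = 0.00336;  (2·δp/p)² = (2×0.0476)² = 0.00907;  (2·δa/a)² = (2×0.113)² = 0.0515;  (-2·δs/s)² = (-2×0.0556)² = 0.0124
δQ/Q = √(0.0769) = 0.277
Q = 6720, so δQ = 0.277 × 6720 = 1860.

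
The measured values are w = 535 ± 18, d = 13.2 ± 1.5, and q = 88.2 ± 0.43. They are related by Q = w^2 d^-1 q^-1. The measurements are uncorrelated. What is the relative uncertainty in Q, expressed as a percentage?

13.2%

For a monomial Q ∝ w^2, d^-1, q^-1, fractional errors add in quadrature:
  (2·δw/w)² = (2×0.0336)² = 0.00453;  (-1·δd/d)² = (-1×0.114)² = 0.0129;  (-1·δq/q)² = (-1×0.00488)² = 2.38e-05
δQ/Q = √(0.0175) = 0.132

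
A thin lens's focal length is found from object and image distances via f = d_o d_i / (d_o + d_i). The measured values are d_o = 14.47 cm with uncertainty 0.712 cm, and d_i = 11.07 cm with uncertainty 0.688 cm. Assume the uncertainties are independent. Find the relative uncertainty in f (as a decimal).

0.0412

∂f/∂d_o = (d_i/(d_o+d_i))² = 0.188;  ∂f/∂d_i = (d_o/(d_o+d_i))² = 0.321
δf = √((∂f/∂d_o · δd_o)² + (∂f/∂d_i · δd_i)²) = √(0.0179 + 0.0488) = 0.258 cm
f = 6.272 cm, so δf/f = 0.258/6.272 = 0.0412.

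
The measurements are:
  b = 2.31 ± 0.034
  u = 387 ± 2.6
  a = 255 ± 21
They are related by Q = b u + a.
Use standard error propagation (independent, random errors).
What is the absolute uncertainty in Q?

Let p = b·u = 894. δp/p = √((1·δb/b)² + (1·δu/u)²) = √(0.000217 + 4.51e-05) = 0.0162, so δp = 14.5.
Q = p + a: δQ = √(δp² + δa²) = √(209 + 441) = 25.5

25.5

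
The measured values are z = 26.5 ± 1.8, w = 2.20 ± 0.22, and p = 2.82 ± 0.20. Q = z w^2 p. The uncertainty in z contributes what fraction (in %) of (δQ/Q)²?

(δQ/Q)² = (1·δz/z)² + (2·δw/w)² + (1·δp/p)²
  z term: (1×0.0679)² = 0.00461
  w term: (2×0.100)² = 0.0400
  p term: (1×0.0709)² = 0.00503
Total = 0.0496. Share from z = 0.00461/0.0496 = 0.0929.

9.29%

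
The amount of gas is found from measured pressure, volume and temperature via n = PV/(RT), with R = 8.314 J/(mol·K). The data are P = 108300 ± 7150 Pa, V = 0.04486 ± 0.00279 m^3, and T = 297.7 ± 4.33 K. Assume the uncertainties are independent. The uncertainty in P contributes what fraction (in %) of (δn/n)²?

(δn/n)² = (1·δP/P)² + (1·δV/V)² + (-1·δT/T)²
  P term: (1×0.0660)² = 0.00436
  V term: (1×0.0622)² = 0.00387
  T term: (-1×0.0145)² = 0.000212
Total = 0.00844. Share from P = 0.00436/0.00844 = 0.517.

51.7%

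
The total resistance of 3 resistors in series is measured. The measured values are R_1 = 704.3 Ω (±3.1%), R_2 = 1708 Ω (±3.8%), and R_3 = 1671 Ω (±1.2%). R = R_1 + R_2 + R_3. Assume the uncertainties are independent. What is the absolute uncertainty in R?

71.4 Ω

For a sum/difference, combine absolute errors in quadrature:
  (δR_1)² = 477;  (δR_2)² = 4210;  (δR_3)² = 402
δR = √(5090) = 71.4 Ω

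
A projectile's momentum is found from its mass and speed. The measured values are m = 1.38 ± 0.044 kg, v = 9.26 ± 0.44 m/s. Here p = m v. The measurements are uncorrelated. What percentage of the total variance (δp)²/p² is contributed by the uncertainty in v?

(δp/p)² = (1·δm/m)² + (1·δv/v)²
  m term: (1×0.0319)² = 0.00102
  v term: (1×0.0475)² = 0.00226
Total = 0.00327. Share from v = 0.00226/0.00327 = 0.690.

69.0%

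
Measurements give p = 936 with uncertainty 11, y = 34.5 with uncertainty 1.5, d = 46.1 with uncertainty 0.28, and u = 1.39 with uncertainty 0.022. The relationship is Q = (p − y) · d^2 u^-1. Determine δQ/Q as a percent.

Let w = p − y = 902. δw = √(δp² + δy²) = √(121 + 2.25) = 11.1, so δw/w = 0.0123.
Q is then a monomial in w, d, u:
δQ/Q = √((δw/w)² + (2·δd/d)² + (-1·δu/u)²) = √(0.000152 + 0.000148 + 0.000251) = 0.0234

2.34%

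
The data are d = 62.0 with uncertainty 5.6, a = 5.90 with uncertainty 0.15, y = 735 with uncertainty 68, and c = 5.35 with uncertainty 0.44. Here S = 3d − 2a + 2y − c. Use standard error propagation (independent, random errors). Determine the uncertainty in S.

Absolute uncertainties add in quadrature for a linear combination:
  (3·δd)² = 282;  (2·δa)² = 0.0900;  (2·δy)² = 18500;  (δc)² = 0.194
δS = √(18800) = 137

137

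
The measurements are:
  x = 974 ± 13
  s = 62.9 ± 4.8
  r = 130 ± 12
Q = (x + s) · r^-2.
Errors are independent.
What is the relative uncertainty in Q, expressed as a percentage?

Let u = x + s = 1040. δu = √(δx² + δs²) = √(169 + 23.0) = 13.9, so δu/u = 0.0134.
Q is then a monomial in u, r:
δQ/Q = √((δu/u)² + (-2·δr/r)²) = √(0.000179 + 0.0341) = 0.185

18.5%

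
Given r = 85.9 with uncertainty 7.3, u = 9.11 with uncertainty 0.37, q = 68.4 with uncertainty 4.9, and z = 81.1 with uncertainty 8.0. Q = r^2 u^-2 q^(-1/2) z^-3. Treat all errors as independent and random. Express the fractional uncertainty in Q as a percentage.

Relative error in a monomial: (δQ/Q)² = Σ (nᵢ · δxᵢ/xᵢ)².
  (2·δr/r)² = (2×0.0850)² = 0.0289;  (-2·δu/u)² = (-2×0.0406)² = 0.00660;  (−½·δq/q)² = (-0.5×0.0716)² = 0.00128;  (-3·δz/z)² = (-3×0.0986)² = 0.0876
δQ/Q = √(0.124) = 0.353

35.3%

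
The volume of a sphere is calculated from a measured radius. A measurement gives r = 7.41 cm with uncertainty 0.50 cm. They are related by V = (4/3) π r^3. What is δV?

V ∝ r^3, so δV/V = |3| · δr/r = 3 × 0.0675 = 0.202.
V = 1700 cm^3, so δV = 0.202 × 1700 = 345 cm^3.

345 cm^3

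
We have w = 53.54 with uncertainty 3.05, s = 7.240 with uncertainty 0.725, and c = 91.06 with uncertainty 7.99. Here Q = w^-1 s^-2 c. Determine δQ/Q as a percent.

22.6%

Since Q is a product/quotient, work with relative uncertainties:
  (-1·δw/w)² = (-1×0.0570)² = 0.00325;  (-2·δs/s)² = (-2×0.100)² = 0.0401;  (1·δc/c)² = (1×0.0877)² = 0.00770
δQ/Q = √(0.0511) = 0.226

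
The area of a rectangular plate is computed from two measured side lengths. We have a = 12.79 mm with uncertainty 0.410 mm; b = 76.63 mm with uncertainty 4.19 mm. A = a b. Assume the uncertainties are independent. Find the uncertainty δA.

62.1 mm^2

Relative error in a monomial: (δA/A)² = Σ (nᵢ · δxᵢ/xᵢ)².
  (1·δa/a)² = (1×0.0321)² = 0.00103;  (1·δb/b)² = (1×0.0547)² = 0.00299
δA/A = √(0.00402) = 0.0634
A = 980.1 mm^2, so δA = 0.0634 × 980.1 = 62.1 mm^2.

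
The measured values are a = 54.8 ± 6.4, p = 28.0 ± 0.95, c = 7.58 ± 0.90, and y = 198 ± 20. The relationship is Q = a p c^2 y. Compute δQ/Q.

Relative error in a monomial: (δQ/Q)² = Σ (nᵢ · δxᵢ/xᵢ)².
  (1·δa/a)² = (1×0.117)² = 0.0136;  (1·δp/p)² = (1×0.0339)² = 0.00115;  (2·δc/c)² = (2×0.119)² = 0.0564;  (1·δy/y)² = (1×0.101)² = 0.0102
δQ/Q = √(0.0814) = 0.285

0.285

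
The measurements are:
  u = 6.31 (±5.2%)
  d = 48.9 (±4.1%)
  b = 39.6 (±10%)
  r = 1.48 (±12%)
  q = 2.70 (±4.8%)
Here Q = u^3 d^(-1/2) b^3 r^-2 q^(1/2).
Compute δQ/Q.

Q is a product of powers, so relative uncertainties combine in quadrature:
  (3·δu/u)² = (3×0.0520)² = 0.0243;  (−½·δd/d)² = (-0.5×0.0410)² = 0.000420;  (3·δb/b)² = (3×0.100)² = 0.0900;  (-2·δr/r)² = (-2×0.120)² = 0.0576;  (½·δq/q)² = (0.5×0.0480)² = 0.000576
δQ/Q = √(0.173) = 0.416

0.416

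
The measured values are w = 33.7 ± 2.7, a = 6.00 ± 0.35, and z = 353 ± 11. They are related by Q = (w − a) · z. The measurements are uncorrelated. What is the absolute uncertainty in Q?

Let u = w − a = 27.7. δu = √(δw² + δa²) = √(7.29 + 0.122) = 2.72, so δu/u = 0.0983.
Q is then a monomial in u, z:
δQ/Q = √((δu/u)² + (1·δz/z)²) = √(0.00966 + 0.000971) = 0.103
Q = 9780, so δQ = 0.103 × 9780 = 1010.

1010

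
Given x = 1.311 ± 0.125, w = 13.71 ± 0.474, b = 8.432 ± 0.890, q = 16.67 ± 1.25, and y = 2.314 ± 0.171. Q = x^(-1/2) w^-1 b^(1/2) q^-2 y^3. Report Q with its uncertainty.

0.008248 ± 0.00230

Products/powers → add relative errors in quadrature, weighted by exponent:
  (−½·δx/x)² = (-0.5×0.0953)² = 0.00227;  (-1·δw/w)² = (-1×0.0346)² = 0.00120;  (½·δb/b)² = (0.5×0.106)² = 0.00279;  (-2·δq/q)² = (-2×0.0750)² = 0.0225;  (3·δy/y)² = (3×0.0739)² = 0.0491
δQ/Q = √(0.0779) = 0.279
Q = 0.008248, so δQ = 0.279 × 0.008248 = 0.00230.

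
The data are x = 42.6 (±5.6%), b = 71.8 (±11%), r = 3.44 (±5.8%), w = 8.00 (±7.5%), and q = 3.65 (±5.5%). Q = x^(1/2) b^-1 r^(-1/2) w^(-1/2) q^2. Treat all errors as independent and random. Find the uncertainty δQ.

0.0381

Products/powers → add relative errors in quadrature, weighted by exponent:
  (½·δx/x)² = (0.5×0.0560)² = 0.000784;  (-1·δb/b)² = (-1×0.110)² = 0.0121;  (−½·δr/r)² = (-0.5×0.0580)² = 0.000841;  (−½·δw/w)² = (-0.5×0.0750)² = 0.00141;  (2·δq/q)² = (2×0.0550)² = 0.0121
δQ/Q = √(0.0272) = 0.165
Q = 0.231, so δQ = 0.165 × 0.231 = 0.0381.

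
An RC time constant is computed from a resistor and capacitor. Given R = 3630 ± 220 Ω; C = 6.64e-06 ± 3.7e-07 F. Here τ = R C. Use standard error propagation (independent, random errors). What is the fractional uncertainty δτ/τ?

Relative error in a monomial: (δτ/τ)² = Σ (nᵢ · δxᵢ/xᵢ)².
  (1·δR/R)² = (1×0.0606)² = 0.00367;  (1·δC/C)² = (1×0.0557)² = 0.00311
δτ/τ = √(0.00678) = 0.0823

0.0823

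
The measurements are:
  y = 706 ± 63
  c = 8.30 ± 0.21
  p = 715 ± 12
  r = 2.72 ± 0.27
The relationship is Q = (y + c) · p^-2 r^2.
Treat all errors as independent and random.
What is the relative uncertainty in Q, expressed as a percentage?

22.0%

Let u = y + c = 714. δu = √(δy² + δc²) = √(3970 + 0.0441) = 63.0, so δu/u = 0.0882.
Q is then a monomial in u, p, r:
δQ/Q = √((δu/u)² + (-2·δp/p)² + (2·δr/r)²) = √(0.00778 + 0.00113 + 0.0394) = 0.220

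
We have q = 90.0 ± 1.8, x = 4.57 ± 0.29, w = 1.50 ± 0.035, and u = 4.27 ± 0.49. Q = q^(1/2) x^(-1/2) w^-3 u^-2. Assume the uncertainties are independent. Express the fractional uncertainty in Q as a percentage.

24.2%

Since Q is a product/quotient, work with relative uncertainties:
  (½·δq/q)² = (0.5×0.0200)² = 0.000100;  (−½·δx/x)² = (-0.5×0.0635)² = 0.00101;  (-3·δw/w)² = (-3×0.0233)² = 0.00490;  (-2·δu/u)² = (-2×0.115)² = 0.0527
δQ/Q = √(0.0587) = 0.242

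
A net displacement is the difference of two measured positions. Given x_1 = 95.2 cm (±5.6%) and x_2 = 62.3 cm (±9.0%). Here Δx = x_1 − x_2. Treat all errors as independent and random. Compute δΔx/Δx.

Δx is a linear combination, so absolute uncertainties add in quadrature:
  (δx_1)² = 28.4;  (δx_2)² = 31.4
δΔx = √(59.9) = 7.74 cm
Δx = 32.9 cm, so δΔx/Δx = 7.74/32.9 = 0.235.

0.235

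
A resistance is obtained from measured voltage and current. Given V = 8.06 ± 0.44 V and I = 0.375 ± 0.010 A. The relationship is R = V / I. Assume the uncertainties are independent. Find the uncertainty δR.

1.31 Ω

R is a product of powers, so relative uncertainties combine in quadrature:
  (1·δV/V)² = (1×0.0546)² = 0.00298;  (-1·δI/I)² = (-1×0.0267)² = 0.000711
δR/R = √(0.00369) = 0.0608
R = 21.5 Ω, so δR = 0.0608 × 21.5 = 1.31 Ω.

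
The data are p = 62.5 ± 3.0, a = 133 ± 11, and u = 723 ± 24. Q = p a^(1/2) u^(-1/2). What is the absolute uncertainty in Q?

1.76

Products/powers → add relative errors in quadrature, weighted by exponent:
  (1·δp/p)² = (1×0.0480)² = 0.00230;  (½·δa/a)² = (0.5×0.0827)² = 0.00171;  (−½·δu/u)² = (-0.5×0.0332)² = 0.000275
δQ/Q = √(0.00429) = 0.0655
Q = 26.8, so δQ = 0.0655 × 26.8 = 1.76.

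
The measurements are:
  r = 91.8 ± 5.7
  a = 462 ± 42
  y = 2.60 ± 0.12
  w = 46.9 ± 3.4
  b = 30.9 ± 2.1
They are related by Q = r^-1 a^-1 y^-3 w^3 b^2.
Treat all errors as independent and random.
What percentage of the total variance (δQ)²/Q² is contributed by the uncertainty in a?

(δQ/Q)² = (-1·δr/r)² + (-1·δa/a)² + (-3·δy/y)² + (3·δw/w)² + (2·δb/b)²
  r term: (-1×0.0621)² = 0.00386
  a term: (-1×0.0909)² = 0.00826
  y term: (-3×0.0462)² = 0.0192
  w term: (3×0.0725)² = 0.0473
  b term: (2×0.0680)² = 0.0185
Total = 0.0971. Share from a = 0.00826/0.0971 = 0.0851.

8.51%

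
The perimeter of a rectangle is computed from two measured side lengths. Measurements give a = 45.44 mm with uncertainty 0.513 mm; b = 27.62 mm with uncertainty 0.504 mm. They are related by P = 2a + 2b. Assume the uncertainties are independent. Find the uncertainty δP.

For a sum/difference, combine absolute errors in quadrature:
  (2·δa)² = 1.05;  (2·δb)² = 1.02
δP = √(2.07) = 1.44 mm

1.44 mm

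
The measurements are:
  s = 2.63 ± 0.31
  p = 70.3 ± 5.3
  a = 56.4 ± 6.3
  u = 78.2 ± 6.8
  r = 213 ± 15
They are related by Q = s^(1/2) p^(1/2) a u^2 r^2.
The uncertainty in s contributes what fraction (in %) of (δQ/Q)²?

5.15%

(δQ/Q)² = (½·δs/s)² + (½·δp/p)² + (1·δa/a)² + (2·δu/u)² + (2·δr/r)²
  s term: (0.5×0.118)² = 0.00347
  p term: (0.5×0.0754)² = 0.00142
  a term: (1×0.112)² = 0.0125
  u term: (2×0.0870)² = 0.0302
  r term: (2×0.0704)² = 0.0198
Total = 0.0675. Share from s = 0.00347/0.0675 = 0.0515.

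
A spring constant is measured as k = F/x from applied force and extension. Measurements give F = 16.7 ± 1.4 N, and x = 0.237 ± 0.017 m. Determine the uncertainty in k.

7.77 N/m

Since k is a product/quotient, work with relative uncertainties:
  (1·δF/F)² = (1×0.0838)² = 0.00703;  (-1·δx/x)² = (-1×0.0717)² = 0.00515
δk/k = √(0.0122) = 0.110
k = 70.5 N/m, so δk = 0.110 × 70.5 = 7.77 N/m.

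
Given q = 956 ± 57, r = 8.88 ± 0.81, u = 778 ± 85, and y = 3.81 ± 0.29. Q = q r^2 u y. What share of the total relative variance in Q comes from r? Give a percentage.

61.0%

(δQ/Q)² = (1·δq/q)² + (2·δr/r)² + (1·δu/u)² + (1·δy/y)²
  q term: (1×0.0596)² = 0.00355
  r term: (2×0.0912)² = 0.0333
  u term: (1×0.109)² = 0.0119
  y term: (1×0.0761)² = 0.00579
Total = 0.0546. Share from r = 0.0333/0.0546 = 0.610.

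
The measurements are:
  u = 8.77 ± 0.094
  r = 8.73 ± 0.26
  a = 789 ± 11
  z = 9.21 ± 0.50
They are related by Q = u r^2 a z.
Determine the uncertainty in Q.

4.01e+05

Each factor contributes (exponent × relative error)² to (δQ/Q)²:
  (1·δu/u)² = (1×0.0107)² = 0.000115;  (2·δr/r)² = (2×0.0298)² = 0.00355;  (1·δa/a)² = (1×0.0139)² = 0.000194;  (1·δz/z)² = (1×0.0543)² = 0.00295
δQ/Q = √(0.00680) = 0.0825
Q = 4.86e+06, so δQ = 0.0825 × 4.86e+06 = 4.01e+05.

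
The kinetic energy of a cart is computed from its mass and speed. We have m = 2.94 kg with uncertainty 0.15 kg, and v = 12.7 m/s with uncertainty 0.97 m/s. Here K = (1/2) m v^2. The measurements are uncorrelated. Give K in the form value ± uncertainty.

237 ± 38.2 J

Since K is a product/quotient, work with relative uncertainties:
  (1·δm/m)² = (1×0.0510)² = 0.00260;  (2·δv/v)² = (2×0.0764)² = 0.0233
δK/K = √(0.0259) = 0.161
K = 237 J, so δK = 0.161 × 237 = 38.2 J.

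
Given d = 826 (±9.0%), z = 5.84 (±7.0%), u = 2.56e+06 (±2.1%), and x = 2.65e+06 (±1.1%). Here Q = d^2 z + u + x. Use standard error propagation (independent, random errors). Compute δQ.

7.72e+05

Let p = d^2·z = 3.98e+06. δp/p = √((2·δd/d)² + (1·δz/z)²) = √(0.0324 + 0.00490) = 0.193, so δp = 7.7e+05.
Q = p + u + x: δQ = √(δp² + δu² + δx²) = √(5.92e+11 + 2.89e+09 + 8.5e+08) = 7.72e+05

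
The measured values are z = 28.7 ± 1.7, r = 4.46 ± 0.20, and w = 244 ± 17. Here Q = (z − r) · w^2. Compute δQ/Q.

Let u = z − r = 24.2. δu = √(δz² + δr²) = √(2.89 + 0.0400) = 1.71, so δu/u = 0.0706.
Q is then a monomial in u, w:
δQ/Q = √((δu/u)² + (2·δw/w)²) = √(0.00499 + 0.0194) = 0.156

0.156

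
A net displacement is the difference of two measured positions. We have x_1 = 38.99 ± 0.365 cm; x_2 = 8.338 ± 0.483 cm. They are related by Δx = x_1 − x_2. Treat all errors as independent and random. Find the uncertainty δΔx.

Absolute uncertainties add in quadrature for a linear combination:
  (δx_1)² = 0.133;  (δx_2)² = 0.233
δΔx = √(0.367) = 0.605 cm

0.605 cm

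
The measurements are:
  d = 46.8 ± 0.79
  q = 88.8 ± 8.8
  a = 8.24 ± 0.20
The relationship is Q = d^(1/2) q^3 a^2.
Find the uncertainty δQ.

9.8e+07

For a monomial Q ∝ d^(1/2), q^3, a^2, fractional errors add in quadrature:
  (½·δd/d)² = (0.5×0.0169)² = 7.12e-05;  (3·δq/q)² = (3×0.0991)² = 0.0884;  (2·δa/a)² = (2×0.0243)² = 0.00236
δQ/Q = √(0.0908) = 0.301
Q = 3.25e+08, so δQ = 0.301 × 3.25e+08 = 9.8e+07.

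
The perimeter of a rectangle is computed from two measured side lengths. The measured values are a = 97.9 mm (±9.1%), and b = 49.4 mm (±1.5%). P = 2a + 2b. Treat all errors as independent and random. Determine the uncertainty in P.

17.9 mm

Sums and differences: (δP)² = Σ (cᵢ δxᵢ)².
  (2·δa)² = 317;  (2·δb)² = 2.20
δP = √(320) = 17.9 mm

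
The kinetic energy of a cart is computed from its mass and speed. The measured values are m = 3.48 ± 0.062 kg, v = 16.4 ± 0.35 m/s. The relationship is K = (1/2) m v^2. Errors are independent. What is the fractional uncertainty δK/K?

0.0463

K is a product of powers, so relative uncertainties combine in quadrature:
  (1·δm/m)² = (1×0.0178)² = 0.000317;  (2·δv/v)² = (2×0.0213)² = 0.00182
δK/K = √(0.00214) = 0.0463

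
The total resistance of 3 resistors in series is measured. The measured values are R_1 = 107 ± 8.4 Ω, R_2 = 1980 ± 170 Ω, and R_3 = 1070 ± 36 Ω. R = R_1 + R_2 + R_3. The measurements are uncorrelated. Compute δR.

R is a linear combination, so absolute uncertainties add in quadrature:
  (δR_1)² = 70.6;  (δR_2)² = 28900;  (δR_3)² = 1300
δR = √(30300) = 174 Ω

174 Ω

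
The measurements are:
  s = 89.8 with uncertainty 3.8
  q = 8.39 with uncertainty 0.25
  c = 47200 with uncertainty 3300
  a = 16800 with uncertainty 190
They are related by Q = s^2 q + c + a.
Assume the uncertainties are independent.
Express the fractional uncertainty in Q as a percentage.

Let p = s^2·q = 67700. δp/p = √((2·δs/s)² + (1·δq/q)²) = √(0.00716 + 0.000888) = 0.0897, so δp = 6070.
Q = p + c + a: δQ = √(δp² + δc² + δa²) = √(3.69e+07 + 1.09e+07 + 36100) = 6910
Q = 1.32e+05, so δQ/Q = 6910/1.32e+05 = 0.0525.

5.25%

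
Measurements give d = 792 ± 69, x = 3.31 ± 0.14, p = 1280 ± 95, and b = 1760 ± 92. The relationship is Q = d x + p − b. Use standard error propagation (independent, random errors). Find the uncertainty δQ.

286

Let w = d·x = 2620. δw/w = √((1·δd/d)² + (1·δx/x)²) = √(0.00759 + 0.00179) = 0.0968, so δw = 254.
Q = w + p − b: δQ = √(δw² + δp² + δb²) = √(64500 + 9020 + 8460) = 286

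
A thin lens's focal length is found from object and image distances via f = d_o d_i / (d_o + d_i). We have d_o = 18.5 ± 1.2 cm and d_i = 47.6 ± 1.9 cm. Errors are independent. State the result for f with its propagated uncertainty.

∂f/∂d_o = (d_i/(d_o+d_i))² = 0.519;  ∂f/∂d_i = (d_o/(d_o+d_i))² = 0.0783
δf = √((∂f/∂d_o · δd_o)² + (∂f/∂d_i · δd_i)²) = √(0.387 + 0.0222) = 0.640 cm
f = 13.3 cm.

13.3 ± 0.640 cm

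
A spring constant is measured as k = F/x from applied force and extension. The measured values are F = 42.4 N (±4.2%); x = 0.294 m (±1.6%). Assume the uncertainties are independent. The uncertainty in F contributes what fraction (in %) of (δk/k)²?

87.3%

(δk/k)² = (1·δF/F)² + (-1·δx/x)²
  F term: (1×0.0420)² = 0.00176
  x term: (-1×0.0160)² = 0.000256
Total = 0.00202. Share from F = 0.00176/0.00202 = 0.873.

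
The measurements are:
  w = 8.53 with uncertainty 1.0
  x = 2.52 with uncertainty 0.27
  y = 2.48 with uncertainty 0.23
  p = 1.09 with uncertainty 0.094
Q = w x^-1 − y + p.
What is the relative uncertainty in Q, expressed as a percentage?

Let h = w·x^-1 = 3.38. δh/h = √((1·δw/w)² + (-1·δx/x)²) = √(0.0137 + 0.0115) = 0.159, so δh = 0.538.
Q = h − y + p: δQ = √(δh² + δy² + δp²) = √(0.289 + 0.0529 + 0.00884) = 0.592
Q = 1.99, so δQ/Q = 0.592/1.99 = 0.297.

29.7%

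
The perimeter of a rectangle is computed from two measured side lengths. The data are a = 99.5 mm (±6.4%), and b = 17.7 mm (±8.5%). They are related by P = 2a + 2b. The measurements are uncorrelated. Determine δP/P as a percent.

5.58%

Absolute uncertainties add in quadrature for a linear combination:
  (2·δa)² = 162;  (2·δb)² = 9.05
δP = √(171) = 13.1 mm
P = 234 mm, so δP/P = 13.1/234 = 0.0558.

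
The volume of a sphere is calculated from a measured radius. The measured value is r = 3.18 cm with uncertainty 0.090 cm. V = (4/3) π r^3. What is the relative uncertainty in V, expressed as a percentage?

8.49%

Relative error in a monomial: (δV/V)² = Σ (nᵢ · δxᵢ/xᵢ)².
  (3·δr/r)² = (3×0.0283)² = 0.00721
δV/V = √(0.00721) = 0.0849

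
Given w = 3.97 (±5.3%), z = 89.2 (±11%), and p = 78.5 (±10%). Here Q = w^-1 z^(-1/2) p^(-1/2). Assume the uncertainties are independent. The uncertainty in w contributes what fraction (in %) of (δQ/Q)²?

(δQ/Q)² = (-1·δw/w)² + (−½·δz/z)² + (−½·δp/p)²
  w term: (-1×0.0530)² = 0.00281
  z term: (-0.5×0.110)² = 0.00303
  p term: (-0.5×0.100)² = 0.00250
Total = 0.00833. Share from w = 0.00281/0.00833 = 0.337.

33.7%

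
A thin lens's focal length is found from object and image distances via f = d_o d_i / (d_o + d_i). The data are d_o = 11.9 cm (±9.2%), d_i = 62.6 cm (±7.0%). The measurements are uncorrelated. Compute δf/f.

0.0781

∂f/∂d_o = (d_i/(d_o+d_i))² = 0.706;  ∂f/∂d_i = (d_o/(d_o+d_i))² = 0.0255
δf = √((∂f/∂d_o · δd_o)² + (∂f/∂d_i · δd_i)²) = √(0.598 + 0.0125) = 0.781 cm
f = 10.00 cm, so δf/f = 0.781/10.00 = 0.0781.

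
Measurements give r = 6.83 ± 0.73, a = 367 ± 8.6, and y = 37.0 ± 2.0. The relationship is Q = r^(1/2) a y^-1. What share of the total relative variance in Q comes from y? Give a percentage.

(δQ/Q)² = (½·δr/r)² + (1·δa/a)² + (-1·δy/y)²
  r term: (0.5×0.107)² = 0.00286
  a term: (1×0.0234)² = 0.000549
  y term: (-1×0.0541)² = 0.00292
Total = 0.00633. Share from y = 0.00292/0.00633 = 0.462.

46.2%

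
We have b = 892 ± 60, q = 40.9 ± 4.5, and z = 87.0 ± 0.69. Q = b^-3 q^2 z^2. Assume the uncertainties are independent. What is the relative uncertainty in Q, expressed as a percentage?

29.9%

Each factor contributes (exponent × relative error)² to (δQ/Q)²:
  (-3·δb/b)² = (-3×0.0673)² = 0.0407;  (2·δq/q)² = (2×0.110)² = 0.0484;  (2·δz/z)² = (2×0.00793)² = 0.000252
δQ/Q = √(0.0894) = 0.299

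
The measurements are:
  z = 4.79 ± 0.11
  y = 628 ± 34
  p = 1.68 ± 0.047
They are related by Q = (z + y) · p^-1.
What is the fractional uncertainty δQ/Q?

0.0606

Let u = z + y = 633. δu = √(δz² + δy²) = √(0.0121 + 1160) = 34.0, so δu/u = 0.0537.
Q is then a monomial in u, p:
δQ/Q = √((δu/u)² + (-1·δp/p)²) = √(0.00289 + 0.000783) = 0.0606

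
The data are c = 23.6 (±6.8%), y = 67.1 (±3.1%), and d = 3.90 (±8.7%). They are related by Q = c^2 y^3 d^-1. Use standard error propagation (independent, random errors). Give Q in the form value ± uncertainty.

(4.31 ± 0.804) × 10^7

Relative error in a monomial: (δQ/Q)² = Σ (nᵢ · δxᵢ/xᵢ)².
  (2·δc/c)² = (2×0.0680)² = 0.0185;  (3·δy/y)² = (3×0.0310)² = 0.00865;  (-1·δd/d)² = (-1×0.0870)² = 0.00757
δQ/Q = √(0.0347) = 0.186
Q = 4.31e+07, so δQ = 0.186 × 4.31e+07 = 8.04e+06.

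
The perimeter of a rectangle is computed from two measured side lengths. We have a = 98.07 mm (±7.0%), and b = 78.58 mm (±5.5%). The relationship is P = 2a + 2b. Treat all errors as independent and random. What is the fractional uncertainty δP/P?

0.0459

Absolute uncertainties add in quadrature for a linear combination:
  (2·δa)² = 189;  (2·δb)² = 74.7
δP = √(263) = 16.2 mm
P = 353.3 mm, so δP/P = 16.2/353.3 = 0.0459.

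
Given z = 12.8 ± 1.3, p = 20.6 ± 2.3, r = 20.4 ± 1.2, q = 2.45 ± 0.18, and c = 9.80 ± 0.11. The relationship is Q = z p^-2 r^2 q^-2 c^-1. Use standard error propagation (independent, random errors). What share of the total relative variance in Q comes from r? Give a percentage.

14.5%

(δQ/Q)² = (1·δz/z)² + (-2·δp/p)² + (2·δr/r)² + (-2·δq/q)² + (-1·δc/c)²
  z term: (1×0.102)² = 0.0103
  p term: (-2×0.112)² = 0.0499
  r term: (2×0.0588)² = 0.0138
  q term: (-2×0.0735)² = 0.0216
  c term: (-1×0.0112)² = 0.000126
Total = 0.0957. Share from r = 0.0138/0.0957 = 0.145.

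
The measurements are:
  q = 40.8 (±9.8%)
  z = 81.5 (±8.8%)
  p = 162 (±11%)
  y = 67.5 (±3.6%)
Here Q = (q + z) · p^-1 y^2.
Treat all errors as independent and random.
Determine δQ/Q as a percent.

Let u = q + z = 122. δu = √(δq² + δz²) = √(16.0 + 51.4) = 8.21, so δu/u = 0.0671.
Q is then a monomial in u, p, y:
δQ/Q = √((δu/u)² + (-1·δp/p)² + (2·δy/y)²) = √(0.00451 + 0.0121 + 0.00518) = 0.148

14.8%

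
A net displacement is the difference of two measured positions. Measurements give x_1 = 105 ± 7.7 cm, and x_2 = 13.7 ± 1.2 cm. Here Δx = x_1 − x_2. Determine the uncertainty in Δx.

7.79 cm

Sums and differences: (δΔx)² = Σ (cᵢ δxᵢ)².
  (δx_1)² = 59.3;  (δx_2)² = 1.44
δΔx = √(60.7) = 7.79 cm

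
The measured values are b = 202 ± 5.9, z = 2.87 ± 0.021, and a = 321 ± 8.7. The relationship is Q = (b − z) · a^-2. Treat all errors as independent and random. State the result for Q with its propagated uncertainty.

Let u = b − z = 199. δu = √(δb² + δz²) = √(34.8 + 0.000441) = 5.90, so δu/u = 0.0296.
Q is then a monomial in u, a:
δQ/Q = √((δu/u)² + (-2·δa/a)²) = √(0.000878 + 0.00294) = 0.0618
Q = 0.00193, so δQ = 0.0618 × 0.00193 = 0.000119.

0.00193 ± 0.000119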